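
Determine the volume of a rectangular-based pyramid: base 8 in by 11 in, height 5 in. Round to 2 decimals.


Shape: rectangular pyramid
Base: 8 in x 11 in, Height h = 5 in
Formula: V = (1/3) * base_area * h
base_area = 8 * 11 = 88
base_area * h = 88 * 5 = 440
V = 440 / 3
V = 146.67
146.67 in^3


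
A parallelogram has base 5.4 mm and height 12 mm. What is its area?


Shape: parallelogram
Base b = 5.4 mm, Height h = 12 mm
Formula: A = b * h
A = 5.4 * 12
A = 64.8
64.8 mm^2


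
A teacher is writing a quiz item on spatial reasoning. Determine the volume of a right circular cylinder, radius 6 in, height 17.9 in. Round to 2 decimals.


Shape: cylinder
Radius r = 6 in, Height h = 17.9 in
Formula: V = pi * r^2 * h
r^2 = 36
V = pi * 36 * 17.9
V = 644.4 * pi
V = 2024.44
2024.44 in^3


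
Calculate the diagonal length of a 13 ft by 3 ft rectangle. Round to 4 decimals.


Shape: rectangle (diagonal via Pythagoras)
Sides: 13 ft and 3 ft
Formula: d = sqrt(l^2 + w^2)
l^2 = 169, w^2 = 9
l^2 + w^2 = 178
d = sqrt(178)
d = 13.3417
13.3417 ft


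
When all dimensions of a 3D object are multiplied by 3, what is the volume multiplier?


Linear scale factor k = 3
Rule: under a linear scaling by k, volumes scale by k^3.
k^3 = 3 * 3 * 3
k^3 = 9 * 3
k^3 = 27
Volume scales by a factor of 27.
27 (dimensionless)


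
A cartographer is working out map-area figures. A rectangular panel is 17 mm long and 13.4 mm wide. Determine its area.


Shape: rectangle
Length l = 17 mm, Width w = 13.4 mm
Formula: A = l * w
A = 17 * 13.4
A = 227.8
227.8 mm^2


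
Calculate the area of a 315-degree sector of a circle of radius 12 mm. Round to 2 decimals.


Shape: circular sector
Radius r = 12 mm, Angle = 315 degrees
Formula: A = (angle/360) * pi * r^2
r^2 = 144
Fraction of circle = 315/360
A = (315/360) * pi * 144
A = 126 * pi
A = 395.84
395.84 mm^2


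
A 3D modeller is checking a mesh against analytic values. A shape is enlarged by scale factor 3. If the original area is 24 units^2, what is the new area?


Linear scale factor k = 3
Original area = 24 units^2
Rule: under a linear scaling by k, areas scale by k^2.
k^2 = 3^2 = 9
New area = 24 * 9
New area = 216
216 units^2


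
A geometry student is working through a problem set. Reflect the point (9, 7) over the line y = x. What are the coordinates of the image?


Transformation: reflection
Original point: (9, 7)
Rule for reflection over y = x: (x, y) -> (y, x)
Apply: (9, 7) -> (7, 9)
(7, 9)


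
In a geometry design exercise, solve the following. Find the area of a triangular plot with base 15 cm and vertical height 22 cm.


Shape: triangle
Base b = 15 cm, Height h = 22 cm
Formula: A = (1/2) * b * h
A = 0.5 * 15 * 22
A = 0.5 * 330
A = 165
165 cm^2


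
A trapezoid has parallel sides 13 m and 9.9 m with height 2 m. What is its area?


Shape: trapezoid
Parallel sides a = 13 m, b = 9.9 m; Height h = 2 m
Formula: A = (a + b) * h / 2
a + b = 13 + 9.9 = 22.9
A = 22.9 * 2 / 2
A = 45.8 / 2
A = 22.9
22.9 m^2


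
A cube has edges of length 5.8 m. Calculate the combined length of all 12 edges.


Shape: cube
Side s = 5.8 m
A cube has 12 edges, all equal.
Formula: total edge length = 12 * s
Total = 12 * 5.8
Total = 69.6
69.6 m


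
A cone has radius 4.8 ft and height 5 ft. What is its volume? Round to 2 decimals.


Shape: cone
Radius r = 4.8 ft, Height h = 5 ft
Formula: V = (1/3) * pi * r^2 * h
r^2 = 23.04
pi * r^2 * h = pi * 23.04 * 5 = 115.2 * pi
V = 115.2 * pi / 3
V = 120.64
120.64 ft^3


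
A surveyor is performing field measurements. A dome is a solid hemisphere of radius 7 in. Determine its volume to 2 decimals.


Shape: hemisphere (half of a sphere)
Radius r = 7 in
Formula: V = (1/2) * (4/3) * pi * r^3 = (2/3) * pi * r^3
r^3 = 343
(2/3) * 343 = 228.666667
V = 228.666667 * pi
V = 718.38
718.38 in^3


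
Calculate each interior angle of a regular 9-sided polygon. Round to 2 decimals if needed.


Shape: regular nonagon (9 sides)
Formula: interior angle = (n - 2) * 180 / n
(n - 2) = 7
(n - 2) * 180 = 1260
angle = 1260 / 9
angle = 140
140 degrees


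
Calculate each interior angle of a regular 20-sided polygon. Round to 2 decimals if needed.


Shape: regular icosagon (20 sides)
Formula: interior angle = (n - 2) * 180 / n
(n - 2) = 18
(n - 2) * 180 = 3240
angle = 3240 / 20
angle = 162
162 degrees


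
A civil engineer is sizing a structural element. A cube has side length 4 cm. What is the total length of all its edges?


Shape: cube
Side s = 4 cm
A cube has 12 edges, all equal.
Formula: total edge length = 12 * s
Total = 12 * 4
Total = 48
48 cm


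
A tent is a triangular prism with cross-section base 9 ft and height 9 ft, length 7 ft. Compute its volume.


Shape: triangular prism
Triangle base = 9 ft, triangle height = 9 ft, prism length L = 7 ft
Formula: V = (1/2 * b * h_tri) * L
Cross-section area = 0.5 * 9 * 9 = 40.5
V = 40.5 * 7
V = 283.5
283.5 ft^3


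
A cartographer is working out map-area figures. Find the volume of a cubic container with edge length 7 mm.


Shape: cube
Side s = 7 mm
Formula: V = s^3
V = 7 * 7 * 7
V = 49 * 7
V = 343
343 mm^3


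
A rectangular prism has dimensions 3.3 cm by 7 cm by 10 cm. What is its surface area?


Shape: rectangular prism
l = 3.3 cm, w = 7 cm, h = 10 cm
Formula: SA = 2(lw + lh + wh)
lw = 23.1, lh = 33, wh = 70
lw + lh + wh = 126.1
SA = 2 * 126.1
SA = 252.2
252.2 cm^2


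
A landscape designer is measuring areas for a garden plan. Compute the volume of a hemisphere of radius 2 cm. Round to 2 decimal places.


Shape: hemisphere (half of a sphere)
Radius r = 2 cm
Formula: V = (1/2) * (4/3) * pi * r^3 = (2/3) * pi * r^3
r^3 = 8
(2/3) * 8 = 5.333333
V = 5.333333 * pi
V = 16.76
16.76 cm^3


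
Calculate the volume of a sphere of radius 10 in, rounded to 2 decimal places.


Shape: sphere
Radius r = 10 in
Formula: V = (4/3) * pi * r^3
r^3 = 1000
(4/3) * 1000 = 1333.333333
V = 1333.333333 * pi
V = 4188.79
4188.79 in^3


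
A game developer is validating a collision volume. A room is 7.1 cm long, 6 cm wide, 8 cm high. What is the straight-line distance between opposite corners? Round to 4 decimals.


Shape: rectangular box (space diagonal)
l = 7.1 cm, w = 6 cm, h = 8 cm
Visualize: the diagonal of the base, then a right triangle with that diagonal and the height.
Formula: d = sqrt(l^2 + w^2 + h^2)
l^2 + w^2 + h^2 = 50.41 + 36 + 64 = 150.41
d = sqrt(150.41)
d = 12.2642
12.2642 cm


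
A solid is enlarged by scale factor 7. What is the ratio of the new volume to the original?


Linear scale factor k = 7
Rule: under a linear scaling by k, volumes scale by k^3.
k^3 = 7 * 7 * 7
k^3 = 49 * 7
k^3 = 343
Volume scales by a factor of 343.
343 (dimensionless)


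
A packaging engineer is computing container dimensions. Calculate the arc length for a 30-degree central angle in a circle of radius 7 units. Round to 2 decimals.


Shape: circular arc
Radius r = 7 units, Angle = 30 degrees
Formula: L = (angle/360) * 2 * pi * r
2 * pi * r = 14 * pi
L = (30/360) * 14 * pi
L = 1.166667 * pi
L = 3.67
3.67 units


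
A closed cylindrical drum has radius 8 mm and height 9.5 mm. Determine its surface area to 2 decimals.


Shape: closed cylinder
Radius r = 8 mm, Height h = 9.5 mm
Formula: SA = 2*pi*r^2 + 2*pi*r*h = 2*pi*r*(r + h)
r + h = 17.5
2 * r * (r + h) = 2 * 8 * 17.5 = 280
SA = 280 * pi
SA = 879.65
879.65 mm^2


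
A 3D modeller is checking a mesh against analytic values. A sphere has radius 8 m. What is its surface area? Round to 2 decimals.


Shape: sphere
Radius r = 8 m
Formula: SA = 4 * pi * r^2
r^2 = 64
SA = 4 * pi * 64
SA = 256 * pi
SA = 804.25
804.25 m^2


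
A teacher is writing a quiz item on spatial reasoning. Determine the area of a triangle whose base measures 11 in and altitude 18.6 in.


Shape: triangle
Base b = 11 in, Height h = 18.6 in
Formula: A = (1/2) * b * h
A = 0.5 * 11 * 18.6
A = 0.5 * 204.6
A = 102.3
102.3 in^2


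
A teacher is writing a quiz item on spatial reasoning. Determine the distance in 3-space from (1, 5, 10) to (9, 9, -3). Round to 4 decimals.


3D distance between two points
P1 = (1, 5, 10), P2 = (9, 9, -3)
Formula: d = sqrt((x2-x1)^2 + (y2-y1)^2 + (z2-z1)^2)
dx = 9 - 1 = 8
dy = 9 - 5 = 4
dz = -3 - 10 = -13
dx^2 + dy^2 + dz^2 = 64 + 16 + 169 = 249
d = sqrt(249)
d = 15.7797
15.7797 units


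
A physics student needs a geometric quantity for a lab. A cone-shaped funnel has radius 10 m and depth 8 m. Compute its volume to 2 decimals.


Shape: cone
Radius r = 10 m, Height h = 8 m
Formula: V = (1/3) * pi * r^2 * h
r^2 = 100
pi * r^2 * h = pi * 100 * 8 = 800 * pi
V = 800 * pi / 3
V = 837.76
837.76 m^3


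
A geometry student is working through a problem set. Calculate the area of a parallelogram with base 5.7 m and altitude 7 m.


Shape: parallelogram
Base b = 5.7 m, Height h = 7 m
Formula: A = b * h
A = 5.7 * 7
A = 39.9
39.9 m^2


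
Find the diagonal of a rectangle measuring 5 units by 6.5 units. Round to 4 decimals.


Shape: rectangle (diagonal via Pythagoras)
Sides: 5 units and 6.5 units
Formula: d = sqrt(l^2 + w^2)
l^2 = 25, w^2 = 42.25
l^2 + w^2 = 67.25
d = sqrt(67.25)
d = 8.2006
8.2006 units


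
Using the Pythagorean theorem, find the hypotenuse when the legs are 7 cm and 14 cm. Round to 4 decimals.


Shape: right triangle
Legs a = 7 cm, b = 14 cm
Formula: c = sqrt(a^2 + b^2)
a^2 = 49, b^2 = 196
a^2 + b^2 = 245
c = sqrt(245)
c = 15.6525
15.6525 cm


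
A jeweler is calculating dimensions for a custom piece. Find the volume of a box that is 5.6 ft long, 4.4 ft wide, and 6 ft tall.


Shape: rectangular prism
l = 5.6 ft, w = 4.4 ft, h = 6 ft
Formula: V = l * w * h
V = 5.6 * 4.4 * 6
V = 24.64 * 6
V = 147.84
147.84 ft^3


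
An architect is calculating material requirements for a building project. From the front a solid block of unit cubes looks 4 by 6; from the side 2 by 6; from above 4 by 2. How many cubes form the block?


Orthographic views of a solid rectangular block:
Front view 4 x 6 -> length = 4, height = 6
Side view 2 x 6 -> width = 2, height = 6 (consistent)
Top view 4 x 2 -> confirms length = 4, width = 2
The block is 4 x 2 x 6.
Total unit cubes = 4 * 2 * 6 = 48
48 unit cubes


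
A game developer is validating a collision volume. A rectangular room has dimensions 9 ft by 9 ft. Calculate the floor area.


Shape: rectangle
Length l = 9 ft, Width w = 9 ft
Formula: A = l * w
A = 9 * 9
A = 81
81 ft^2


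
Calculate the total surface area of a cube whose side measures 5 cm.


Shape: cube
Side s = 5 cm
A cube has 6 square faces.
Formula: SA = 6 * s^2
s^2 = 25
SA = 6 * 25
SA = 150
150 cm^2


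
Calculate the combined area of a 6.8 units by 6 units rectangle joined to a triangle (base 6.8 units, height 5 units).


Composite shape: rectangle + triangle
Rectangle area = 6.8 * 6 = 40.8
Triangle area = 0.5 * 6.8 * 5 = 17
Total = 40.8 + 17
Total = 57.8
57.8 units^2


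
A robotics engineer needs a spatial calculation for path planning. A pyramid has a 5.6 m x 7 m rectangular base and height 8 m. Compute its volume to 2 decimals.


Shape: rectangular pyramid
Base: 5.6 m x 7 m, Height h = 8 m
Formula: V = (1/3) * base_area * h
base_area = 5.6 * 7 = 39.2
base_area * h = 39.2 * 8 = 313.6
V = 313.6 / 3
V = 104.53
104.53 m^3


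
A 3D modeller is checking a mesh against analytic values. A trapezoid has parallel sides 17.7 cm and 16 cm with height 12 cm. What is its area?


Shape: trapezoid
Parallel sides a = 17.7 cm, b = 16 cm; Height h = 12 cm
Formula: A = (a + b) * h / 2
a + b = 17.7 + 16 = 33.7
A = 33.7 * 12 / 2
A = 404.4 / 2
A = 202.2
202.2 cm^2


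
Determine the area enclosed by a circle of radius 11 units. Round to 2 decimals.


Shape: circle
Radius r = 11 units
Formula: A = pi * r^2
r^2 = 11^2 = 121
A = pi * 121
A = 380.13
380.13 units^2


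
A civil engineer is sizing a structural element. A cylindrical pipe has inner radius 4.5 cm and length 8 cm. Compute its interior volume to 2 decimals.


Shape: cylinder
Radius r = 4.5 cm, Height h = 8 cm
Formula: V = pi * r^2 * h
r^2 = 20.25
V = pi * 20.25 * 8
V = 162 * pi
V = 508.94
508.94 cm^3


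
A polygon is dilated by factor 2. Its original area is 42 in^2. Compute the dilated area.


Linear scale factor k = 2
Original area = 42 in^2
Rule: under a linear scaling by k, areas scale by k^2.
k^2 = 2^2 = 4
New area = 42 * 4
New area = 168
168 in^2


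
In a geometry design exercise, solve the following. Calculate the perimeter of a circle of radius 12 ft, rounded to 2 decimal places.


Shape: circle
Radius r = 12 ft
Formula: C = 2 * pi * r
C = 2 * pi * 12
C = 24 * pi
C = 75.4
75.4 ft


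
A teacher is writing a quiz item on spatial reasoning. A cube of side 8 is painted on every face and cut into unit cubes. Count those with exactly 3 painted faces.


Large cube: 8 x 8 x 8, cut into unit cubes.
Cubes with 3 painted faces are at the corners. A cube always has 8 corners.
Count = 8
8 unit cubes


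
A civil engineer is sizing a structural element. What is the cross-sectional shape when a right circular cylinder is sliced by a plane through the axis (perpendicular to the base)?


Solid: right circular cylinder
Cutting plane: through the axis (perpendicular to the base)
Visualize the intersection of the plane with the solid's surface.
The boundary of the cut region is a rectangle.
rectangle


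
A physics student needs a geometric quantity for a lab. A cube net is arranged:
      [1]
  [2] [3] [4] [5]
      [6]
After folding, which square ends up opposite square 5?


Net: cross layout. Take square 3 as the base (bottom).
Fold the four squares in the horizontal row up around 3: 2 -> left, 4 -> right, 5 wraps to the top.
Fold 1 and 6 up from 3: 1 -> back, 6 -> front.
Opposite pairs are therefore: (1, 6), (2, 4), (3, 5).
Face 5 is opposite face 3.
face 3


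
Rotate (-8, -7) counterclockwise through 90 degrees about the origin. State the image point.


Transformation: rotation about the origin
Original point: (-8, -7)
Rule for 90 deg counterclockwise: (x, y) -> (-y, x)
Apply: (-8, -7) -> (7, -8)
(7, -8)


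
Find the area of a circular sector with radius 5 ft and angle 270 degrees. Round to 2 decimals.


Shape: circular sector
Radius r = 5 ft, Angle = 270 degrees
Formula: A = (angle/360) * pi * r^2
r^2 = 25
Fraction of circle = 270/360
A = (270/360) * pi * 25
A = 18.75 * pi
A = 58.9
58.9 ft^2


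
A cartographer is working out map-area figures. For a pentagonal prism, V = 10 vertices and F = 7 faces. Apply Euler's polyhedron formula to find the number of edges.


Polyhedron: pentagonal prism
Euler's formula for convex polyhedra: V - E + F = 2
Given: V = 10 vertices and F = 7 faces
Solve for E:
E = V + F - 2 = 10 + 7 - 2 = 15
15 edges


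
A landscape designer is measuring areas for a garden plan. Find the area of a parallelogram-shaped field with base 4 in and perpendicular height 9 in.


Shape: parallelogram
Base b = 4 in, Height h = 9 in
Formula: A = b * h
A = 4 * 9
A = 36
36 in^2


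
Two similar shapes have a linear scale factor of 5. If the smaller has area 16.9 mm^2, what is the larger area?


Linear scale factor k = 5
Original area = 16.9 mm^2
Rule: under a linear scaling by k, areas scale by k^2.
k^2 = 5^2 = 25
New area = 16.9 * 25
New area = 422.5
422.5 mm^2


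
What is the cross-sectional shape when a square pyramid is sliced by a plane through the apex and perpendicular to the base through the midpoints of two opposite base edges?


Solid: square pyramid
Cutting plane: through the apex and perpendicular to the base through the midpoints of two opposite base edges
Visualize the intersection of the plane with the solid's surface.
The boundary of the cut region is a isosceles triangle.
isosceles triangle


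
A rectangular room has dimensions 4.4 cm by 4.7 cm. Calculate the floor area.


Shape: rectangle
Length l = 4.4 cm, Width w = 4.7 cm
Formula: A = l * w
A = 4.4 * 4.7
A = 20.68
20.68 cm^2


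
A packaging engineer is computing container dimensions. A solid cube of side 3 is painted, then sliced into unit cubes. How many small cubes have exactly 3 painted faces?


Large cube: 3 x 3 x 3, cut into unit cubes.
Cubes with 3 painted faces are at the corners. A cube always has 8 corners.
Count = 8
8 unit cubes


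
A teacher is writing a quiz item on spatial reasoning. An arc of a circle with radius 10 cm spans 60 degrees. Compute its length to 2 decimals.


Shape: circular arc
Radius r = 10 cm, Angle = 60 degrees
Formula: L = (angle/360) * 2 * pi * r
2 * pi * r = 20 * pi
L = (60/360) * 20 * pi
L = 3.333333 * pi
L = 10.47
10.47 cm


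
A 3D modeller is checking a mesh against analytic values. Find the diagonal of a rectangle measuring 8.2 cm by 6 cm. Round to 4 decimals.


Shape: rectangle (diagonal via Pythagoras)
Sides: 8.2 cm and 6 cm
Formula: d = sqrt(l^2 + w^2)
l^2 = 67.24, w^2 = 36
l^2 + w^2 = 103.24
d = sqrt(103.24)
d = 10.1607
10.1607 cm


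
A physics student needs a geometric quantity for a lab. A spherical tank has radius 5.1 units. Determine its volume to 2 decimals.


Shape: sphere
Radius r = 5.1 units
Formula: V = (4/3) * pi * r^3
r^3 = 132.651
(4/3) * 132.651 = 176.868
V = 176.868 * pi
V = 555.65
555.65 units^3


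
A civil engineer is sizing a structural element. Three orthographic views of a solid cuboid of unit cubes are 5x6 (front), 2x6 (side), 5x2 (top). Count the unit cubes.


Orthographic views of a solid rectangular block:
Front view 5 x 6 -> length = 5, height = 6
Side view 2 x 6 -> width = 2, height = 6 (consistent)
Top view 5 x 2 -> confirms length = 5, width = 2
The block is 5 x 2 x 6.
Total unit cubes = 5 * 2 * 6 = 60
60 unit cubes


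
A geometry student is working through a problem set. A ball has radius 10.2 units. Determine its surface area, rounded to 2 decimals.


Shape: sphere
Radius r = 10.2 units
Formula: SA = 4 * pi * r^2
r^2 = 104.04
SA = 4 * pi * 104.04
SA = 416.16 * pi
SA = 1307.41
1307.41 units^2


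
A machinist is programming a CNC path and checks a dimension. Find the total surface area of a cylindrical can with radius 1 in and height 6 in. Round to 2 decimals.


Shape: closed cylinder
Radius r = 1 in, Height h = 6 in
Formula: SA = 2*pi*r^2 + 2*pi*r*h = 2*pi*r*(r + h)
r + h = 7
2 * r * (r + h) = 2 * 1 * 7 = 14
SA = 14 * pi
SA = 43.98
43.98 in^2


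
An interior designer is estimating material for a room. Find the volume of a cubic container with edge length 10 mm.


Shape: cube
Side s = 10 mm
Formula: V = s^3
V = 10 * 10 * 10
V = 100 * 10
V = 1000
1000 mm^3


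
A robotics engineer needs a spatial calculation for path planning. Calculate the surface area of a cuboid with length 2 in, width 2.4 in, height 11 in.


Shape: rectangular prism
l = 2 in, w = 2.4 in, h = 11 in
Formula: SA = 2(lw + lh + wh)
lw = 4.8, lh = 22, wh = 26.4
lw + lh + wh = 53.2
SA = 2 * 53.2
SA = 106.4
106.4 in^2


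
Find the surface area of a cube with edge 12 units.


Shape: cube
Side s = 12 units
A cube has 6 square faces.
Formula: SA = 6 * s^2
s^2 = 144
SA = 6 * 144
SA = 864
864 units^2


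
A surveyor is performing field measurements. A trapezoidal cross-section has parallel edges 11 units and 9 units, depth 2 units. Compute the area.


Shape: trapezoid
Parallel sides a = 11 units, b = 9 units; Height h = 2 units
Formula: A = (a + b) * h / 2
a + b = 11 + 9 = 20
A = 20 * 2 / 2
A = 40 / 2
A = 20
20 units^2


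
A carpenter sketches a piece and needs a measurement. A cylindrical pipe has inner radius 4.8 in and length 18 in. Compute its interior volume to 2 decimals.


Shape: cylinder
Radius r = 4.8 in, Height h = 18 in
Formula: V = pi * r^2 * h
r^2 = 23.04
V = pi * 23.04 * 18
V = 414.72 * pi
V = 1302.88
1302.88 in^3


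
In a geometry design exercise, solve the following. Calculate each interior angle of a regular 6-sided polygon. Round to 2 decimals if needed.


Shape: regular hexagon (6 sides)
Formula: interior angle = (n - 2) * 180 / n
(n - 2) = 4
(n - 2) * 180 = 720
angle = 720 / 6
angle = 120
120 degrees


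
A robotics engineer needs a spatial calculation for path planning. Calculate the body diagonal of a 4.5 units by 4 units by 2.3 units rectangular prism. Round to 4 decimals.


Shape: rectangular box (space diagonal)
l = 4.5 units, w = 4 units, h = 2.3 units
Visualize: the diagonal of the base, then a right triangle with that diagonal and the height.
Formula: d = sqrt(l^2 + w^2 + h^2)
l^2 + w^2 + h^2 = 20.25 + 16 + 5.29 = 41.54
d = sqrt(41.54)
d = 6.4452
6.4452 units


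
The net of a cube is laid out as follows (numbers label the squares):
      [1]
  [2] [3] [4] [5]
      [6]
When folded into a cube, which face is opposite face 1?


Net: cross layout. Take square 3 as the base (bottom).
Fold the four squares in the horizontal row up around 3: 2 -> left, 4 -> right, 5 wraps to the top.
Fold 1 and 6 up from 3: 1 -> back, 6 -> front.
Opposite pairs are therefore: (1, 6), (2, 4), (3, 5).
Face 1 is opposite face 6.
face 6


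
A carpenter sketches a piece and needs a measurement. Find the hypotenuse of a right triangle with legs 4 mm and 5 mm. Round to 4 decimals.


Shape: right triangle
Legs a = 4 mm, b = 5 mm
Formula: c = sqrt(a^2 + b^2)
a^2 = 16, b^2 = 25
a^2 + b^2 = 41
c = sqrt(41)
c = 6.4031
6.4031 mm


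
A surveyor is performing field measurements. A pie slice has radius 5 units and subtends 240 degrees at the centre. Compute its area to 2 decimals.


Shape: circular sector
Radius r = 5 units, Angle = 240 degrees
Formula: A = (angle/360) * pi * r^2
r^2 = 25
Fraction of circle = 240/360
A = (240/360) * pi * 25
A = 16.666667 * pi
A = 52.36
52.36 units^2


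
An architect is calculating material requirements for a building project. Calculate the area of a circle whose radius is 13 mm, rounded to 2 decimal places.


Shape: circle
Radius r = 13 mm
Formula: A = pi * r^2
r^2 = 13^2 = 169
A = pi * 169
A = 530.93
530.93 mm^2


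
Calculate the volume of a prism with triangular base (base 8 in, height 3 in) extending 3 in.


Shape: triangular prism
Triangle base = 8 in, triangle height = 3 in, prism length L = 3 in
Formula: V = (1/2 * b * h_tri) * L
Cross-section area = 0.5 * 8 * 3 = 12
V = 12 * 3
V = 36
36 in^3


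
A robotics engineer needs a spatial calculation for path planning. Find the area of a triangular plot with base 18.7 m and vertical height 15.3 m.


Shape: triangle
Base b = 18.7 m, Height h = 15.3 m
Formula: A = (1/2) * b * h
A = 0.5 * 18.7 * 15.3
A = 0.5 * 286.11
A = 143.055
143.055 m^2


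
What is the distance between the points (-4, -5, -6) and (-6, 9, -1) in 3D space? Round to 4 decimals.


3D distance between two points
P1 = (-4, -5, -6), P2 = (-6, 9, -1)
Formula: d = sqrt((x2-x1)^2 + (y2-y1)^2 + (z2-z1)^2)
dx = -6 - -4 = -2
dy = 9 - -5 = 14
dz = -1 - -6 = 5
dx^2 + dy^2 + dz^2 = 4 + 196 + 25 = 225
d = sqrt(225)
d = 15.0
15 units


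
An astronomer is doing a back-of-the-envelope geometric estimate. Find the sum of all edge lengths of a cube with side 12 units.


Shape: cube
Side s = 12 units
A cube has 12 edges, all equal.
Formula: total edge length = 12 * s
Total = 12 * 12
Total = 144
144 units


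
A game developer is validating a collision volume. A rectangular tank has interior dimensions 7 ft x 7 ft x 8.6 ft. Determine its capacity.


Shape: rectangular prism
l = 7 ft, w = 7 ft, h = 8.6 ft
Formula: V = l * w * h
V = 7 * 7 * 8.6
V = 49 * 8.6
V = 421.4
421.4 ft^3


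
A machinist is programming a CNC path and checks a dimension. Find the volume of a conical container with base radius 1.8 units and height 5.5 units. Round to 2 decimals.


Shape: cone
Radius r = 1.8 units, Height h = 5.5 units
Formula: V = (1/3) * pi * r^2 * h
r^2 = 3.24
pi * r^2 * h = pi * 3.24 * 5.5 = 17.82 * pi
V = 17.82 * pi / 3
V = 18.66
18.66 units^3


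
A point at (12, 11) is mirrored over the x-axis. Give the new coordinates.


Transformation: reflection
Original point: (12, 11)
Rule for reflection over the x-axis: (x, y) -> (x, -y)
Apply: (12, 11) -> (12, -11)
(12, -11)


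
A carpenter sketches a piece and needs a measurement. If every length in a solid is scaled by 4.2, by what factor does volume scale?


Linear scale factor k = 4.2
Rule: under a linear scaling by k, volumes scale by k^3.
k^3 = 4.2 * 4.2 * 4.2
k^3 = 17.64 * 4.2
k^3 = 74.088
Volume scales by a factor of 74.088.
74.088 (dimensionless)


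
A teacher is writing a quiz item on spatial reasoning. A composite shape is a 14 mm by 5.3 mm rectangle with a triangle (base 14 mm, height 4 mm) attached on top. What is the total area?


Composite shape: rectangle + triangle
Rectangle area = 14 * 5.3 = 74.2
Triangle area = 0.5 * 14 * 4 = 28
Total = 74.2 + 28
Total = 102.2
102.2 mm^2


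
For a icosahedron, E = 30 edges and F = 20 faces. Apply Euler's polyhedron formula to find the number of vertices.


Polyhedron: icosahedron
Euler's formula for convex polyhedra: V - E + F = 2
Given: E = 30 edges and F = 20 faces
Solve for V:
V = 2 + E - F = 2 + 30 - 20 = 12
12 vertices


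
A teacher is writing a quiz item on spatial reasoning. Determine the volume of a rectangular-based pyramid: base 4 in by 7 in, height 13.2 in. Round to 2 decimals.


Shape: rectangular pyramid
Base: 4 in x 7 in, Height h = 13.2 in
Formula: V = (1/3) * base_area * h
base_area = 4 * 7 = 28
base_area * h = 28 * 13.2 = 369.6
V = 369.6 / 3
V = 123.2
123.2 in^3


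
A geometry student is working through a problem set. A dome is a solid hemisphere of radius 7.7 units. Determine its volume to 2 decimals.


Shape: hemisphere (half of a sphere)
Radius r = 7.7 units
Formula: V = (1/2) * (4/3) * pi * r^3 = (2/3) * pi * r^3
r^3 = 456.533
(2/3) * 456.533 = 304.355333
V = 304.355333 * pi
V = 956.16
956.16 units^3


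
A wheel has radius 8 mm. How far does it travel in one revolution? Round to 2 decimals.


Shape: circle
Radius r = 8 mm
Formula: C = 2 * pi * r
C = 2 * pi * 8
C = 16 * pi
C = 50.27
50.27 mm


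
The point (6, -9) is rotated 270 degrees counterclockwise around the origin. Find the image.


Transformation: rotation about the origin
Original point: (6, -9)
Rule for 270 deg counterclockwise: (x, y) -> (y, -x)
Apply: (6, -9) -> (-9, -6)
(-9, -6)


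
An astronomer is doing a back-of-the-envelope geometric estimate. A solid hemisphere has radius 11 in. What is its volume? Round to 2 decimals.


Shape: hemisphere (half of a sphere)
Radius r = 11 in
Formula: V = (1/2) * (4/3) * pi * r^3 = (2/3) * pi * r^3
r^3 = 1331
(2/3) * 1331 = 887.333333
V = 887.333333 * pi
V = 2787.64
2787.64 in^3


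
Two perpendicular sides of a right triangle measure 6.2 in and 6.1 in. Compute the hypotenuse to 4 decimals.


Shape: right triangle
Legs a = 6.2 in, b = 6.1 in
Formula: c = sqrt(a^2 + b^2)
a^2 = 38.44, b^2 = 37.21
a^2 + b^2 = 75.65
c = sqrt(75.65)
c = 8.6977
8.6977 in


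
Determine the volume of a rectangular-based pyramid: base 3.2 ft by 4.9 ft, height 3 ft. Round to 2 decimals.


Shape: rectangular pyramid
Base: 3.2 ft x 4.9 ft, Height h = 3 ft
Formula: V = (1/3) * base_area * h
base_area = 3.2 * 4.9 = 15.68
base_area * h = 15.68 * 3 = 47.04
V = 47.04 / 3
V = 15.68
15.68 ft^3


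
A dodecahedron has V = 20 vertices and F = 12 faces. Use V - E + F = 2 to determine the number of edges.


Polyhedron: dodecahedron
Euler's formula for convex polyhedra: V - E + F = 2
Given: V = 20 vertices and F = 12 faces
Solve for E:
E = V + F - 2 = 20 + 12 - 2 = 30
30 edges


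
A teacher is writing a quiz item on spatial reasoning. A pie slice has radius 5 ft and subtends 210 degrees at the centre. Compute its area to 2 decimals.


Shape: circular sector
Radius r = 5 ft, Angle = 210 degrees
Formula: A = (angle/360) * pi * r^2
r^2 = 25
Fraction of circle = 210/360
A = (210/360) * pi * 25
A = 14.583333 * pi
A = 45.81
45.81 ft^2


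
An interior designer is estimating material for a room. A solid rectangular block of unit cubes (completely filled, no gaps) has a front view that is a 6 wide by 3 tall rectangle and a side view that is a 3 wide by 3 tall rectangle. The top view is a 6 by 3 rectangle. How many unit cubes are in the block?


Orthographic views of a solid rectangular block:
Front view 6 x 3 -> length = 6, height = 3
Side view 3 x 3 -> width = 3, height = 3 (consistent)
Top view 6 x 3 -> confirms length = 6, width = 3
The block is 6 x 3 x 3.
Total unit cubes = 6 * 3 * 3 = 54
54 unit cubes


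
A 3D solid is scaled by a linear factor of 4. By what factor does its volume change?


Linear scale factor k = 4
Rule: under a linear scaling by k, volumes scale by k^3.
k^3 = 4 * 4 * 4
k^3 = 16 * 4
k^3 = 64
Volume scales by a factor of 64.
64 (dimensionless)


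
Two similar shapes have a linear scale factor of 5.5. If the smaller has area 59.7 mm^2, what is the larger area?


Linear scale factor k = 5.5
Original area = 59.7 mm^2
Rule: under a linear scaling by k, areas scale by k^2.
k^2 = 5.5^2 = 30.25
New area = 59.7 * 30.25
New area = 1805.925
1805.925 mm^2


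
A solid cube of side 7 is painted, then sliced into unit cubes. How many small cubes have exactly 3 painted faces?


Large cube: 7 x 7 x 7, cut into unit cubes.
Cubes with 3 painted faces are at the corners. A cube always has 8 corners.
Count = 8
8 unit cubes


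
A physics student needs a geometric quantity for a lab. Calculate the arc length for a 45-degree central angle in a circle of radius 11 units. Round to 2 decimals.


Shape: circular arc
Radius r = 11 units, Angle = 45 degrees
Formula: L = (angle/360) * 2 * pi * r
2 * pi * r = 22 * pi
L = (45/360) * 22 * pi
L = 2.75 * pi
L = 8.64
8.64 units


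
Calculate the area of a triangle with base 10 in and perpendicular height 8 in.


Shape: triangle
Base b = 10 in, Height h = 8 in
Formula: A = (1/2) * b * h
A = 0.5 * 10 * 8
A = 0.5 * 80
A = 40
40 in^2


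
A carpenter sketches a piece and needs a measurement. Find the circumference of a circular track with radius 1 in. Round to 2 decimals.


Shape: circle
Radius r = 1 in
Formula: C = 2 * pi * r
C = 2 * pi * 1
C = 2 * pi
C = 6.28
6.28 in


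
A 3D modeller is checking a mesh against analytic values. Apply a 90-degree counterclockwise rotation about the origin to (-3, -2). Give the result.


Transformation: rotation about the origin
Original point: (-3, -2)
Rule for 90 deg counterclockwise: (x, y) -> (-y, x)
Apply: (-3, -2) -> (2, -3)
(2, -3)


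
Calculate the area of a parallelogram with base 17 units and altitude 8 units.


Shape: parallelogram
Base b = 17 units, Height h = 8 units
Formula: A = b * h
A = 17 * 8
A = 136
136 units^2


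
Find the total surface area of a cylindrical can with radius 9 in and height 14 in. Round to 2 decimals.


Shape: closed cylinder
Radius r = 9 in, Height h = 14 in
Formula: SA = 2*pi*r^2 + 2*pi*r*h = 2*pi*r*(r + h)
r + h = 23
2 * r * (r + h) = 2 * 9 * 23 = 414
SA = 414 * pi
SA = 1300.62
1300.62 in^2


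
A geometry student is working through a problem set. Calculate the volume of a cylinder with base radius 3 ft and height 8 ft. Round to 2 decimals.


Shape: cylinder
Radius r = 3 ft, Height h = 8 ft
Formula: V = pi * r^2 * h
r^2 = 9
V = pi * 9 * 8
V = 72 * pi
V = 226.19
226.19 ft^3


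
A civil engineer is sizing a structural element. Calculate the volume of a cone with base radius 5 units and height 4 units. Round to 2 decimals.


Shape: cone
Radius r = 5 units, Height h = 4 units
Formula: V = (1/3) * pi * r^2 * h
r^2 = 25
pi * r^2 * h = pi * 25 * 4 = 100 * pi
V = 100 * pi / 3
V = 104.72
104.72 units^3


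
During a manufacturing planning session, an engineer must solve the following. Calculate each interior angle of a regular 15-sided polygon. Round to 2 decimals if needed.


Shape: regular pentadecagon (15 sides)
Formula: interior angle = (n - 2) * 180 / n
(n - 2) = 13
(n - 2) * 180 = 2340
angle = 2340 / 15
angle = 156
156 degrees


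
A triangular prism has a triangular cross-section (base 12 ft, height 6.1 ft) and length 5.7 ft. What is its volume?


Shape: triangular prism
Triangle base = 12 ft, triangle height = 6.1 ft, prism length L = 5.7 ft
Formula: V = (1/2 * b * h_tri) * L
Cross-section area = 0.5 * 12 * 6.1 = 36.6
V = 36.6 * 5.7
V = 208.62
208.62 ft^3


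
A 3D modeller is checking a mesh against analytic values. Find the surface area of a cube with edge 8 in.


Shape: cube
Side s = 8 in
A cube has 6 square faces.
Formula: SA = 6 * s^2
s^2 = 64
SA = 6 * 64
SA = 384
384 in^2


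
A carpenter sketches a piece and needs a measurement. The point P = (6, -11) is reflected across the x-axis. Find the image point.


Transformation: reflection
Original point: (6, -11)
Rule for reflection over the x-axis: (x, y) -> (x, -y)
Apply: (6, -11) -> (6, 11)
(6, 11)


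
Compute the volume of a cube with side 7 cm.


Shape: cube
Side s = 7 cm
Formula: V = s^3
V = 7 * 7 * 7
V = 49 * 7
V = 343
343 cm^3


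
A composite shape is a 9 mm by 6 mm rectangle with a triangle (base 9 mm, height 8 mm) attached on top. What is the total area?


Composite shape: rectangle + triangle
Rectangle area = 9 * 6 = 54
Triangle area = 0.5 * 9 * 8 = 36
Total = 54 + 36
Total = 90
90 mm^2


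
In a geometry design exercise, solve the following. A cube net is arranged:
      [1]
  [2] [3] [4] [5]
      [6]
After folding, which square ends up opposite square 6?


Net: cross layout. Take square 3 as the base (bottom).
Fold the four squares in the horizontal row up around 3: 2 -> left, 4 -> right, 5 wraps to the top.
Fold 1 and 6 up from 3: 1 -> back, 6 -> front.
Opposite pairs are therefore: (1, 6), (2, 4), (3, 5).
Face 6 is opposite face 1.
face 1


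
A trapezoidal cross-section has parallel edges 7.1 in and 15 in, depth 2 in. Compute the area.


Shape: trapezoid
Parallel sides a = 7.1 in, b = 15 in; Height h = 2 in
Formula: A = (a + b) * h / 2
a + b = 7.1 + 15 = 22.1
A = 22.1 * 2 / 2
A = 44.2 / 2
A = 22.1
22.1 in^2


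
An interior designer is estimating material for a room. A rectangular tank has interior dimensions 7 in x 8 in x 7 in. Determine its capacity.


Shape: rectangular prism
l = 7 in, w = 8 in, h = 7 in
Formula: V = l * w * h
V = 7 * 8 * 7
V = 56 * 7
V = 392
392 in^3


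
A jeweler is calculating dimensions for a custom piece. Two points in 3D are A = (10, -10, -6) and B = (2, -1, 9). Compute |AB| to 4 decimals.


3D distance between two points
P1 = (10, -10, -6), P2 = (2, -1, 9)
Formula: d = sqrt((x2-x1)^2 + (y2-y1)^2 + (z2-z1)^2)
dx = 2 - 10 = -8
dy = -1 - -10 = 9
dz = 9 - -6 = 15
dx^2 + dy^2 + dz^2 = 64 + 81 + 225 = 370
d = sqrt(370)
d = 19.2354
19.2354 units


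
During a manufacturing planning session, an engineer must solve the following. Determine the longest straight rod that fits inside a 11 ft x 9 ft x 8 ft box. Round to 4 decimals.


Shape: rectangular box (space diagonal)
l = 11 ft, w = 9 ft, h = 8 ft
Visualize: the diagonal of the base, then a right triangle with that diagonal and the height.
Formula: d = sqrt(l^2 + w^2 + h^2)
l^2 + w^2 + h^2 = 121 + 81 + 64 = 266
d = sqrt(266)
d = 16.3095
16.3095 ft


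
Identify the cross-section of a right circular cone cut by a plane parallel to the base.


Solid: right circular cone
Cutting plane: parallel to the base
Visualize the intersection of the plane with the solid's surface.
The boundary of the cut region is a circle.
circle


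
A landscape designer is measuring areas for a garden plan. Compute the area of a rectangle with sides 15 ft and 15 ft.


Shape: rectangle
Length l = 15 ft, Width w = 15 ft
Formula: A = l * w
A = 15 * 15
A = 225
225 ft^2


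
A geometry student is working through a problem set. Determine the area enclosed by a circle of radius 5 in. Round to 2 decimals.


Shape: circle
Radius r = 5 in
Formula: A = pi * r^2
r^2 = 5^2 = 25
A = pi * 25
A = 78.54
78.54 in^2


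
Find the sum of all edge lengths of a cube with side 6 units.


Shape: cube
Side s = 6 units
A cube has 12 edges, all equal.
Formula: total edge length = 12 * s
Total = 12 * 6
Total = 72
72 units


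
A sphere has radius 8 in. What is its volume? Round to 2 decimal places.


Shape: sphere
Radius r = 8 in
Formula: V = (4/3) * pi * r^3
r^3 = 512
(4/3) * 512 = 682.666667
V = 682.666667 * pi
V = 2144.66
2144.66 in^3


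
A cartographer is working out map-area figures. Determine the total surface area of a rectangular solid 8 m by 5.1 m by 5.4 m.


Shape: rectangular prism
l = 8 m, w = 5.1 m, h = 5.4 m
Formula: SA = 2(lw + lh + wh)
lw = 40.8, lh = 43.2, wh = 27.54
lw + lh + wh = 111.54
SA = 2 * 111.54
SA = 223.08
223.08 m^2


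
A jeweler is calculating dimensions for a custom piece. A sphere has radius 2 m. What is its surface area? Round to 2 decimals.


Shape: sphere
Radius r = 2 m
Formula: SA = 4 * pi * r^2
r^2 = 4
SA = 4 * pi * 4
SA = 16 * pi
SA = 50.27
50.27 m^2


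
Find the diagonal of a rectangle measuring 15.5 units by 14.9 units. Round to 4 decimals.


Shape: rectangle (diagonal via Pythagoras)
Sides: 15.5 units and 14.9 units
Formula: d = sqrt(l^2 + w^2)
l^2 = 240.25, w^2 = 222.01
l^2 + w^2 = 462.26
d = sqrt(462.26)
d = 21.5002
21.5002 units


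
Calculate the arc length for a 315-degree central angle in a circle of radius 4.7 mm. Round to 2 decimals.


Shape: circular arc
Radius r = 4.7 mm, Angle = 315 degrees
Formula: L = (angle/360) * 2 * pi * r
2 * pi * r = 9.4 * pi
L = (315/360) * 9.4 * pi
L = 8.225 * pi
L = 25.84
25.84 mm


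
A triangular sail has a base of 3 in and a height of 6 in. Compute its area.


Shape: triangle
Base b = 3 in, Height h = 6 in
Formula: A = (1/2) * b * h
A = 0.5 * 3 * 6
A = 0.5 * 18
A = 9
9 in^2


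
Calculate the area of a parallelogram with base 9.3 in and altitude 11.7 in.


Shape: parallelogram
Base b = 9.3 in, Height h = 11.7 in
Formula: A = b * h
A = 9.3 * 11.7
A = 108.81
108.81 in^2


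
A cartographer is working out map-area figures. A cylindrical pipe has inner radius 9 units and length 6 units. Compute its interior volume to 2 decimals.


Shape: cylinder
Radius r = 9 units, Height h = 6 units
Formula: V = pi * r^2 * h
r^2 = 81
V = pi * 81 * 6
V = 486 * pi
V = 1526.81
1526.81 units^3


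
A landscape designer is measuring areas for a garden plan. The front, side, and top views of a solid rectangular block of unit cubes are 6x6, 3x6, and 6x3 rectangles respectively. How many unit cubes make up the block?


Orthographic views of a solid rectangular block:
Front view 6 x 6 -> length = 6, height = 6
Side view 3 x 6 -> width = 3, height = 6 (consistent)
Top view 6 x 3 -> confirms length = 6, width = 3
The block is 6 x 3 x 6.
Total unit cubes = 6 * 3 * 6 = 108
108 unit cubes


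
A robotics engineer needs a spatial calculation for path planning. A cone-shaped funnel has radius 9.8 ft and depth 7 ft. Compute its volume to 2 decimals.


Shape: cone
Radius r = 9.8 ft, Height h = 7 ft
Formula: V = (1/3) * pi * r^2 * h
r^2 = 96.04
pi * r^2 * h = pi * 96.04 * 7 = 672.28 * pi
V = 672.28 * pi / 3
V = 704.01
704.01 ft^3


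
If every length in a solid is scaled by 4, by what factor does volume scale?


Linear scale factor k = 4
Rule: under a linear scaling by k, volumes scale by k^3.
k^3 = 4 * 4 * 4
k^3 = 16 * 4
k^3 = 64
Volume scales by a factor of 64.
64 (dimensionless)


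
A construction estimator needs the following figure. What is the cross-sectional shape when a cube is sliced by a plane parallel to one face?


Solid: cube
Cutting plane: parallel to one face
Visualize the intersection of the plane with the solid's surface.
The boundary of the cut region is a square.
square


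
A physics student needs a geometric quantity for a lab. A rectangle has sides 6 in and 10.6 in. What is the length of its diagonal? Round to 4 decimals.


Shape: rectangle (diagonal via Pythagoras)
Sides: 6 in and 10.6 in
Formula: d = sqrt(l^2 + w^2)
l^2 = 36, w^2 = 112.36
l^2 + w^2 = 148.36
d = sqrt(148.36)
d = 12.1803
12.1803 in


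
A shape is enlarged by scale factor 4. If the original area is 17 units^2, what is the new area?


Linear scale factor k = 4
Original area = 17 units^2
Rule: under a linear scaling by k, areas scale by k^2.
k^2 = 4^2 = 16
New area = 17 * 16
New area = 272
272 units^2
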